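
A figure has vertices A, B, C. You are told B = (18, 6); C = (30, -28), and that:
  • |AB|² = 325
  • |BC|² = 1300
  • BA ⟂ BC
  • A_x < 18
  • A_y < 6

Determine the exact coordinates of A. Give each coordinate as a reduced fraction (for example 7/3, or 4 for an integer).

A = (1, 0)

1. A_x = 1  [[BA ⟂ BC ⇒ 12x-34y-12=0] ∩ [|A−(18, 6)|²=325]]
2. A_y = 0  [[BA ⟂ BC ⇒ 12x-34y-12=0] ∩ [|A−(18, 6)|²=325]]
   so A = (1, 0)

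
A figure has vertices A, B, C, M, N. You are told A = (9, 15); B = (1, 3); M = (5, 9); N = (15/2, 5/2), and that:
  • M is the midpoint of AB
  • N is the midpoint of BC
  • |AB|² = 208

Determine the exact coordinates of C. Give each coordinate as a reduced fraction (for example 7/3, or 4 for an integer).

C = (14, 2)

1. C_x = 14  [C = 2·N−B = 2·(15/2, 5/2)−(1, 3)]
2. C_y = 2  [C = 2·N−B = 2·(15/2, 5/2)−(1, 3)]
   so C = (14, 2)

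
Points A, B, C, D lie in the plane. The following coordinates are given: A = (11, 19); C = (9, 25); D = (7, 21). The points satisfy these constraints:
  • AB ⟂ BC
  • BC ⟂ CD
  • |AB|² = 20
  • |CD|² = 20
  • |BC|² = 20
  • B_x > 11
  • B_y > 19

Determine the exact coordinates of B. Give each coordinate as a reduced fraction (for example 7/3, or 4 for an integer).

1. B_x = 13  [[BC ⟂ CD ⇒ 2x+4y-118=0] ∩ [|B−(11, 19)|²=20]]
2. B_y = 23  [[BC ⟂ CD ⇒ 2x+4y-118=0] ∩ [|B−(11, 19)|²=20]]
   so B = (13, 23)

B = (13, 23)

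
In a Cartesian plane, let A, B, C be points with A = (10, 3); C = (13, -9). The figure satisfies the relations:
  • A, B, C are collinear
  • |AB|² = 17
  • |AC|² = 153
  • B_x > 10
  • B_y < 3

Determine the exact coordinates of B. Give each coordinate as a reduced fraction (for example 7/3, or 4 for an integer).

1. B_x = 11  [[A, B, C are collinear ⇒ -12x-3y+129=0] ∩ [|B−(10, 3)|²=17]]
2. B_y = -1  [[A, B, C are collinear ⇒ -12x-3y+129=0] ∩ [|B−(10, 3)|²=17]]
   so B = (11, -1)

B = (11, -1)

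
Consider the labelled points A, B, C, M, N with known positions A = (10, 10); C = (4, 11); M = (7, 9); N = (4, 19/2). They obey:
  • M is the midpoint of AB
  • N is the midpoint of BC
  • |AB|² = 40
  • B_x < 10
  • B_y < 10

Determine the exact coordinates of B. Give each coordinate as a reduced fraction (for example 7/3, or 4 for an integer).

1. B_x = 4  [B = 2·M−A = 2·(7, 9)−(10, 10)]
2. B_y = 8  [B = 2·M−A = 2·(7, 9)−(10, 10)]
   so B = (4, 8)

B = (4, 8)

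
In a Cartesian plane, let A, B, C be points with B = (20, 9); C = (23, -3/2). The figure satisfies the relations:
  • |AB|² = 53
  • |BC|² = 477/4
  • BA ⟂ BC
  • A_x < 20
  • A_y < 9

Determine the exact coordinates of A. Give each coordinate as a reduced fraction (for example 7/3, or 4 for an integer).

A = (13, 7)

1. A_x = 13  [[BA ⟂ BC ⇒ 3x-21/2y+69/2=0] ∩ [|A−(20, 9)|²=53]]
2. A_y = 7  [[BA ⟂ BC ⇒ 3x-21/2y+69/2=0] ∩ [|A−(20, 9)|²=53]]
   so A = (13, 7)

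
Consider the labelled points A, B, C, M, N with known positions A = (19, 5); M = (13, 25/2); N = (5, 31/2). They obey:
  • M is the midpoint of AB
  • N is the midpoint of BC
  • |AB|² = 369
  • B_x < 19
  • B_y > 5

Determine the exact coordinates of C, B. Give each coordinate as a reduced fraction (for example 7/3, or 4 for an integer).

1. B_x = 7  [B = 2·M−A = 2·(13, 25/2)−(19, 5)]
2. B_y = 20  [B = 2·M−A = 2·(13, 25/2)−(19, 5)]
   so B = (7, 20)
3. C_x = 3  [C = 2·N−B = 2·(5, 31/2)−(7, 20)]
4. C_y = 11  [C = 2·N−B = 2·(5, 31/2)−(7, 20)]
   so C = (3, 11)

C = (3, 11)
B = (7, 20)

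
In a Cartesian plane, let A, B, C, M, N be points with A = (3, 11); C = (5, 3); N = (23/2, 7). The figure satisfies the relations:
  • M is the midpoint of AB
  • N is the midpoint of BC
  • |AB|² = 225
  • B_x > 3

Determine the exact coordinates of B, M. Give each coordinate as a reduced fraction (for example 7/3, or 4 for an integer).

B = (18, 11)
M = (21/2, 11)

1. B_x = 18  [B = 2·N−C = 2·(23/2, 7)−(5, 3)]
2. B_y = 11  [B = 2·N−C = 2·(23/2, 7)−(5, 3)]
   so B = (18, 11)
3. M_x = 21/2  [2·M = A+B = (3, 11)+(18, 11)]
4. M_y = 11  [2·M = A+B = (3, 11)+(18, 11)]
   so M = (21/2, 11)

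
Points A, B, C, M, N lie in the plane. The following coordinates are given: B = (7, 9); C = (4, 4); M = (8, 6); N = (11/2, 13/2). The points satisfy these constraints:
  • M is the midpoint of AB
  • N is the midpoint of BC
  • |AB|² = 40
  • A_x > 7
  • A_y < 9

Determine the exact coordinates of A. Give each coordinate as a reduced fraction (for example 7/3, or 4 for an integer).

1. A_x = 9  [A = 2·M−B = 2·(8, 6)−(7, 9)]
2. A_y = 3  [A = 2·M−B = 2·(8, 6)−(7, 9)]
   so A = (9, 3)

A = (9, 3)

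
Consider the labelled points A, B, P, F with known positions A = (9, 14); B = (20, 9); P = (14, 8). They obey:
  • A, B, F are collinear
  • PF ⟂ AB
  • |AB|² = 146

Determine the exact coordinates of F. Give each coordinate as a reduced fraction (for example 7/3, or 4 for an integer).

1. F_x = 2249/146  [[A, B, F are collinear ⇒ 5x+11y-199=0] ∩ [PF ⟂ AB ⇒ 11x-5y-114=0]]
2. F_y = 1619/146  [[A, B, F are collinear ⇒ 5x+11y-199=0] ∩ [PF ⟂ AB ⇒ 11x-5y-114=0]]
   so F = (2249/146, 1619/146)

F = (2249/146, 1619/146)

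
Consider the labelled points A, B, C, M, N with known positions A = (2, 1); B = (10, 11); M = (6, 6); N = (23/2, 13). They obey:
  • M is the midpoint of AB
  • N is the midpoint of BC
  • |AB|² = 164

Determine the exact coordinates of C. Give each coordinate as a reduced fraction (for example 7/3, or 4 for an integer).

1. C_x = 13  [C = 2·N−B = 2·(23/2, 13)−(10, 11)]
2. C_y = 15  [C = 2·N−B = 2·(23/2, 13)−(10, 11)]
   so C = (13, 15)

C = (13, 15)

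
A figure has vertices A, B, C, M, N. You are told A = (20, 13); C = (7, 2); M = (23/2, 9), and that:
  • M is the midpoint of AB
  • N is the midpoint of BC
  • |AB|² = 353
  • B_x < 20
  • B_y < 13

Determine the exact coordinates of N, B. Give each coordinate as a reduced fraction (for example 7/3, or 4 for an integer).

N = (5, 7/2)
B = (3, 5)

1. B_x = 3  [B = 2·M−A = 2·(23/2, 9)−(20, 13)]
2. B_y = 5  [B = 2·M−A = 2·(23/2, 9)−(20, 13)]
   so B = (3, 5)
3. N_x = 5  [2·N = B+C = (3, 5)+(7, 2)]
4. N_y = 7/2  [2·N = B+C = (3, 5)+(7, 2)]
   so N = (5, 7/2)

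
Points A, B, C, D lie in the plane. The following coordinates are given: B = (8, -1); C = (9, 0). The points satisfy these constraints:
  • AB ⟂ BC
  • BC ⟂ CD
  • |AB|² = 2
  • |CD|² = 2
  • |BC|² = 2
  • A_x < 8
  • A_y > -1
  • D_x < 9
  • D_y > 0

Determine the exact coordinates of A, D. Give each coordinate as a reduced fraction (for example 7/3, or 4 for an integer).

1. A_x = 7  [[AB ⟂ BC ⇒ -1x-1y+7=0] ∩ [|A−(8, -1)|²=2]]
2. A_y = 0  [[AB ⟂ BC ⇒ -1x-1y+7=0] ∩ [|A−(8, -1)|²=2]]
   so A = (7, 0)
3. D_x = 8  [[BC ⟂ CD ⇒ 1x+1y-9=0] ∩ [|D−(9, 0)|²=2]]
4. D_y = 1  [[BC ⟂ CD ⇒ 1x+1y-9=0] ∩ [|D−(9, 0)|²=2]]
   so D = (8, 1)

A = (7, 0)
D = (8, 1)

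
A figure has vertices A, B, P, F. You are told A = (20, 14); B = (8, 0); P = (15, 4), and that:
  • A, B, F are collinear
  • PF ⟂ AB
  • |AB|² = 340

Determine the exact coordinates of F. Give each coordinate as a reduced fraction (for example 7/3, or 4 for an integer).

1. F_x = 220/17  [[A, B, F are collinear ⇒ 14x-12y-112=0] ∩ [PF ⟂ AB ⇒ -12x-14y+236=0]]
2. F_y = 98/17  [[A, B, F are collinear ⇒ 14x-12y-112=0] ∩ [PF ⟂ AB ⇒ -12x-14y+236=0]]
   so F = (220/17, 98/17)

F = (220/17, 98/17)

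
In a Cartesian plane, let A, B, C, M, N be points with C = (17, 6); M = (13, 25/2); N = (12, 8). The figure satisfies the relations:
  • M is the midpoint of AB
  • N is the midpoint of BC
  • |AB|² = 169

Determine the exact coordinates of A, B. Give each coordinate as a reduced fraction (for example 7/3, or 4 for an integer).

1. B_x = 7  [B = 2·N−C = 2·(12, 8)−(17, 6)]
2. B_y = 10  [B = 2·N−C = 2·(12, 8)−(17, 6)]
   so B = (7, 10)
3. A_x = 19  [A = 2·M−B = 2·(13, 25/2)−(7, 10)]
4. A_y = 15  [A = 2·M−B = 2·(13, 25/2)−(7, 10)]
   so A = (19, 15)

A = (19, 15)
B = (7, 10)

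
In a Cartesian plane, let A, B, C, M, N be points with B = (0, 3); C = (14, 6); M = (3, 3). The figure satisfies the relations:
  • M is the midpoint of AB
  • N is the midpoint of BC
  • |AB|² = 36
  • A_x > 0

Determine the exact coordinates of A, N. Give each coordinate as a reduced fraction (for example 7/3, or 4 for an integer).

1. A_x = 6  [A = 2·M−B = 2·(3, 3)−(0, 3)]
2. A_y = 3  [A = 2·M−B = 2·(3, 3)−(0, 3)]
   so A = (6, 3)
3. N_x = 7  [2·N = B+C = (0, 3)+(14, 6)]
4. N_y = 9/2  [2·N = B+C = (0, 3)+(14, 6)]
   so N = (7, 9/2)

A = (6, 3)
N = (7, 9/2)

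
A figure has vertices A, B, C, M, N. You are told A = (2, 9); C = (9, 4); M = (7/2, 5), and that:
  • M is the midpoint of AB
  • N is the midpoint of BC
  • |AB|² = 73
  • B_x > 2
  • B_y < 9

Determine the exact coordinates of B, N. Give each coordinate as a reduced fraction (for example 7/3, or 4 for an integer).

B = (5, 1)
N = (7, 5/2)

1. B_x = 5  [B = 2·M−A = 2·(7/2, 5)−(2, 9)]
2. B_y = 1  [B = 2·M−A = 2·(7/2, 5)−(2, 9)]
   so B = (5, 1)
3. N_x = 7  [2·N = B+C = (5, 1)+(9, 4)]
4. N_y = 5/2  [2·N = B+C = (5, 1)+(9, 4)]
   so N = (7, 5/2)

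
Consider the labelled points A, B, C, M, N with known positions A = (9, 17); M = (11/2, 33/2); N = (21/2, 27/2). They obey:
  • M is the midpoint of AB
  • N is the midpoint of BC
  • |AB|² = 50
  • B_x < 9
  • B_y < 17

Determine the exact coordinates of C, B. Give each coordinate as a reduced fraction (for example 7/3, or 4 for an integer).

C = (19, 11)
B = (2, 16)

1. B_x = 2  [B = 2·M−A = 2·(11/2, 33/2)−(9, 17)]
2. B_y = 16  [B = 2·M−A = 2·(11/2, 33/2)−(9, 17)]
   so B = (2, 16)
3. C_x = 19  [C = 2·N−B = 2·(21/2, 27/2)−(2, 16)]
4. C_y = 11  [C = 2·N−B = 2·(21/2, 27/2)−(2, 16)]
   so C = (19, 11)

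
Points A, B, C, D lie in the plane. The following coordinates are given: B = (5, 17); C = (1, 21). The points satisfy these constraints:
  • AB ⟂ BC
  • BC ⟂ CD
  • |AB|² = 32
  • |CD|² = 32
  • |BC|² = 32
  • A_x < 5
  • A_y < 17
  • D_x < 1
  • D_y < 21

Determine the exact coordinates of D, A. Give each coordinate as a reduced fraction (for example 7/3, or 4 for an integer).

1. D_x = -3  [[BC ⟂ CD ⇒ -4x+4y-80=0] ∩ [|D−(1, 21)|²=32]]
2. D_y = 17  [[BC ⟂ CD ⇒ -4x+4y-80=0] ∩ [|D−(1, 21)|²=32]]
   so D = (-3, 17)
3. A_x = 1  [[AB ⟂ BC ⇒ 4x-4y+48=0] ∩ [|A−(5, 17)|²=32]]
4. A_y = 13  [[AB ⟂ BC ⇒ 4x-4y+48=0] ∩ [|A−(5, 17)|²=32]]
   so A = (1, 13)

D = (-3, 17)
A = (1, 13)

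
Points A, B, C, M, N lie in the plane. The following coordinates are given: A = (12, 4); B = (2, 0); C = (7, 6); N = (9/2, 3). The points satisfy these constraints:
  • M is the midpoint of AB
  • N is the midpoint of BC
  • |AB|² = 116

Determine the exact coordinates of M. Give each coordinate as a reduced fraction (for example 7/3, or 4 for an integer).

M = (7, 2)

1. M_x = 7  [2·M = A+B = (12, 4)+(2, 0)]
2. M_y = 2  [2·M = A+B = (12, 4)+(2, 0)]
   so M = (7, 2)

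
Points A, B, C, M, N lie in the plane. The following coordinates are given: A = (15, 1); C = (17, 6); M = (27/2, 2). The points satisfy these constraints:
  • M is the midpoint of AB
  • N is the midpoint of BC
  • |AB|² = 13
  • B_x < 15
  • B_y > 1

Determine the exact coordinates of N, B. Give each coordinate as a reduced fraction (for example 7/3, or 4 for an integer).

N = (29/2, 9/2)
B = (12, 3)

1. B_x = 12  [B = 2·M−A = 2·(27/2, 2)−(15, 1)]
2. B_y = 3  [B = 2·M−A = 2·(27/2, 2)−(15, 1)]
   so B = (12, 3)
3. N_x = 29/2  [2·N = B+C = (12, 3)+(17, 6)]
4. N_y = 9/2  [2·N = B+C = (12, 3)+(17, 6)]
   so N = (29/2, 9/2)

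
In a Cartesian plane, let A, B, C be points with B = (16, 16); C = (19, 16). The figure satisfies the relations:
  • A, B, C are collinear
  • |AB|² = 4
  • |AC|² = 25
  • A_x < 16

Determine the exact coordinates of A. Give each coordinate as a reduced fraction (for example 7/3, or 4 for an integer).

A = (14, 16)

1. A_x = 14  [[A, B, C are collinear ⇒ 3y-48=0] ∩ [|A−(16, 16)|²=4]]
2. A_y = 16  [[A, B, C are collinear ⇒ 3y-48=0] ∩ [|A−(16, 16)|²=4]]
   so A = (14, 16)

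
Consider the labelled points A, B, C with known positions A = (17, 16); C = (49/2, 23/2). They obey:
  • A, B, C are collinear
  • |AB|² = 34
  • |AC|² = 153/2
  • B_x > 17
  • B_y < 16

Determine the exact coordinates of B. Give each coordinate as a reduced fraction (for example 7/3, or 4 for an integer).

B = (22, 13)

1. B_x = 22  [[A, B, C are collinear ⇒ -9/2x-15/2y+393/2=0] ∩ [|B−(17, 16)|²=34]]
2. B_y = 13  [[A, B, C are collinear ⇒ -9/2x-15/2y+393/2=0] ∩ [|B−(17, 16)|²=34]]
   so B = (22, 13)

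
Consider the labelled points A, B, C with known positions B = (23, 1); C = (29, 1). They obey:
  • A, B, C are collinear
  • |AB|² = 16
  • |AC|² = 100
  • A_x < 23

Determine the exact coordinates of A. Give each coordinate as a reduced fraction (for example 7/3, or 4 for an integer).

A = (19, 1)

1. A_x = 19  [[A, B, C are collinear ⇒ 6y-6=0] ∩ [|A−(23, 1)|²=16]]
2. A_y = 1  [[A, B, C are collinear ⇒ 6y-6=0] ∩ [|A−(23, 1)|²=16]]
   so A = (19, 1)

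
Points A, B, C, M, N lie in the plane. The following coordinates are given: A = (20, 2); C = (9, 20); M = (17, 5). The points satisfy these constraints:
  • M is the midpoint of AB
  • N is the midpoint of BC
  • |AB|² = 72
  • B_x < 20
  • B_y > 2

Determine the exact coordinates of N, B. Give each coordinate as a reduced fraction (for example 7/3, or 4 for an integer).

1. B_x = 14  [B = 2·M−A = 2·(17, 5)−(20, 2)]
2. B_y = 8  [B = 2·M−A = 2·(17, 5)−(20, 2)]
   so B = (14, 8)
3. N_x = 23/2  [2·N = B+C = (14, 8)+(9, 20)]
4. N_y = 14  [2·N = B+C = (14, 8)+(9, 20)]
   so N = (23/2, 14)

N = (23/2, 14)
B = (14, 8)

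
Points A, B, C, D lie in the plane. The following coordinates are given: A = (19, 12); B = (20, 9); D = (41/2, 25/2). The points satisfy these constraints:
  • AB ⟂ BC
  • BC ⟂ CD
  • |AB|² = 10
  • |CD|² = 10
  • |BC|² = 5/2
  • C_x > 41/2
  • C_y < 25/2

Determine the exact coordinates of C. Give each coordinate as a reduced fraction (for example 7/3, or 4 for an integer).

C = (43/2, 19/2)

1. C_x = 43/2  [[AB ⟂ BC ⇒ 1x-3y+7=0] ∩ [|C−(41/2, 25/2)|²=10]]
2. C_y = 19/2  [[AB ⟂ BC ⇒ 1x-3y+7=0] ∩ [|C−(41/2, 25/2)|²=10]]
   so C = (43/2, 19/2)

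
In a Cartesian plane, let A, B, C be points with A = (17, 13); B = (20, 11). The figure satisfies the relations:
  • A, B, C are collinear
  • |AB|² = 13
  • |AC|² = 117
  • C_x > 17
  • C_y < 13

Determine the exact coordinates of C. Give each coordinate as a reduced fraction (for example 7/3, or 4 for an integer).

1. C_x = 26  [[A, B, C are collinear ⇒ 2x+3y-73=0] ∩ [|C−(17, 13)|²=117]]
2. C_y = 7  [[A, B, C are collinear ⇒ 2x+3y-73=0] ∩ [|C−(17, 13)|²=117]]
   so C = (26, 7)

C = (26, 7)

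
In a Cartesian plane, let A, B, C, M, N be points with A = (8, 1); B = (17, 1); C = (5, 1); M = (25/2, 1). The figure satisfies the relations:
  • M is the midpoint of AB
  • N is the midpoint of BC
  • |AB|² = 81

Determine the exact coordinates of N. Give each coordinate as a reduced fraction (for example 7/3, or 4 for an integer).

1. N_x = 11  [2·N = B+C = (17, 1)+(5, 1)]
2. N_y = 1  [2·N = B+C = (17, 1)+(5, 1)]
   so N = (11, 1)

N = (11, 1)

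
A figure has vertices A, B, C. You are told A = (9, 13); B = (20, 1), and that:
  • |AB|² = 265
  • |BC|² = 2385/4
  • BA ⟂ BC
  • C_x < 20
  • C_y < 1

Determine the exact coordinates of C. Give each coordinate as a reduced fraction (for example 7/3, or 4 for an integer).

1. C_x = 2  [[BA ⟂ BC ⇒ -11x+12y+208=0] ∩ [|C−(20, 1)|²=2385/4]]
2. C_y = -31/2  [[BA ⟂ BC ⇒ -11x+12y+208=0] ∩ [|C−(20, 1)|²=2385/4]]
   so C = (2, -31/2)

C = (2, -31/2)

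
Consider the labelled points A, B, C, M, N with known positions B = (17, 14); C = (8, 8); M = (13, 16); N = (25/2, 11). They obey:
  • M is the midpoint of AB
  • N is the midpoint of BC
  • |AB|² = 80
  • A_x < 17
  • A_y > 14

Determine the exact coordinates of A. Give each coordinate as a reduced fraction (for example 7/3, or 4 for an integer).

A = (9, 18)

1. A_x = 9  [A = 2·M−B = 2·(13, 16)−(17, 14)]
2. A_y = 18  [A = 2·M−B = 2·(13, 16)−(17, 14)]
   so A = (9, 18)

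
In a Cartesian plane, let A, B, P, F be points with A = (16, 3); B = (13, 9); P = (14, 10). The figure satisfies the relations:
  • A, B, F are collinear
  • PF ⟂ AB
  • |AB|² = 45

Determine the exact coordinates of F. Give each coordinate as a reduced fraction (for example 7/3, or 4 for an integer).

1. F_x = 64/5  [[A, B, F are collinear ⇒ -6x-3y+105=0] ∩ [PF ⟂ AB ⇒ -3x+6y-18=0]]
2. F_y = 47/5  [[A, B, F are collinear ⇒ -6x-3y+105=0] ∩ [PF ⟂ AB ⇒ -3x+6y-18=0]]
   so F = (64/5, 47/5)

F = (64/5, 47/5)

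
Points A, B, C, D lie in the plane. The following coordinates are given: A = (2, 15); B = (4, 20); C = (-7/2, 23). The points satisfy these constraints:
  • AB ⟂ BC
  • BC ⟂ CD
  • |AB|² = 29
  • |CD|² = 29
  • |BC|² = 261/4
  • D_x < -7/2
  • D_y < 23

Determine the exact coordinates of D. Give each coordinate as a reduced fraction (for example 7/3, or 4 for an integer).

D = (-11/2, 18)

1. D_x = -11/2  [[BC ⟂ CD ⇒ -15/2x+3y-381/4=0] ∩ [|D−(-7/2, 23)|²=29]]
2. D_y = 18  [[BC ⟂ CD ⇒ -15/2x+3y-381/4=0] ∩ [|D−(-7/2, 23)|²=29]]
   so D = (-11/2, 18)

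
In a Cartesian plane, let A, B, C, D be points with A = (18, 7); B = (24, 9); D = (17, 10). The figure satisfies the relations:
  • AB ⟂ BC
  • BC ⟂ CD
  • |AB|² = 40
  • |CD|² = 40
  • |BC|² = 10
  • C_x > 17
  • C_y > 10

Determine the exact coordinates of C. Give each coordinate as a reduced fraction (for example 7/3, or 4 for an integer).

1. C_x = 23  [[AB ⟂ BC ⇒ 6x+2y-162=0] ∩ [|C−(17, 10)|²=40]]
2. C_y = 12  [[AB ⟂ BC ⇒ 6x+2y-162=0] ∩ [|C−(17, 10)|²=40]]
   so C = (23, 12)

C = (23, 12)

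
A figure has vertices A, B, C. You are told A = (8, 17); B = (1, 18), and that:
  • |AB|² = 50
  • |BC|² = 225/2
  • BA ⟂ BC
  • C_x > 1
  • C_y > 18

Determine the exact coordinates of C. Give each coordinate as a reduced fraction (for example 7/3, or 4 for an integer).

1. C_x = 5/2  [[BA ⟂ BC ⇒ 7x-1y+11=0] ∩ [|C−(1, 18)|²=225/2]]
2. C_y = 57/2  [[BA ⟂ BC ⇒ 7x-1y+11=0] ∩ [|C−(1, 18)|²=225/2]]
   so C = (5/2, 57/2)

C = (5/2, 57/2)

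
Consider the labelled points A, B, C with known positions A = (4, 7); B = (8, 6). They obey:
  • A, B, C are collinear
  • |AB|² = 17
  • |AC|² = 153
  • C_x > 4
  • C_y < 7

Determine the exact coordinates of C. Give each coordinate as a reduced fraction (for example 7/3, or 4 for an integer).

C = (16, 4)

1. C_x = 16  [[A, B, C are collinear ⇒ 1x+4y-32=0] ∩ [|C−(4, 7)|²=153]]
2. C_y = 4  [[A, B, C are collinear ⇒ 1x+4y-32=0] ∩ [|C−(4, 7)|²=153]]
   so C = (16, 4)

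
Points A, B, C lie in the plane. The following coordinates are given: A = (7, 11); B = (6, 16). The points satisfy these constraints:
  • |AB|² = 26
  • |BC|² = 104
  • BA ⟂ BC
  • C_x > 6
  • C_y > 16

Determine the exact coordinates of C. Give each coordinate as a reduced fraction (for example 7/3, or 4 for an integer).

1. C_x = 16  [[BA ⟂ BC ⇒ 1x-5y+74=0] ∩ [|C−(6, 16)|²=104]]
2. C_y = 18  [[BA ⟂ BC ⇒ 1x-5y+74=0] ∩ [|C−(6, 16)|²=104]]
   so C = (16, 18)

C = (16, 18)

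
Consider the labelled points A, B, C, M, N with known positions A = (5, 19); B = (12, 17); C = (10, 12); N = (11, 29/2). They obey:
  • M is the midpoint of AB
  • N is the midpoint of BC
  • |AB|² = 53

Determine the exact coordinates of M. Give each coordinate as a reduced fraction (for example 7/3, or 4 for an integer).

M = (17/2, 18)

1. M_x = 17/2  [2·M = A+B = (5, 19)+(12, 17)]
2. M_y = 18  [2·M = A+B = (5, 19)+(12, 17)]
   so M = (17/2, 18)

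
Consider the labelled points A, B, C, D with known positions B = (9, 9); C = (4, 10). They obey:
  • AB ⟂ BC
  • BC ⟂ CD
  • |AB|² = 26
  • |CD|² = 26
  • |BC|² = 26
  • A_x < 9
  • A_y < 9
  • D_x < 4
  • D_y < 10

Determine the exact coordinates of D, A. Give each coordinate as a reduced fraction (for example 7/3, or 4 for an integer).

D = (3, 5)
A = (8, 4)

1. D_x = 3  [[BC ⟂ CD ⇒ -5x+1y+10=0] ∩ [|D−(4, 10)|²=26]]
2. D_y = 5  [[BC ⟂ CD ⇒ -5x+1y+10=0] ∩ [|D−(4, 10)|²=26]]
   so D = (3, 5)
3. A_x = 8  [[AB ⟂ BC ⇒ 5x-1y-36=0] ∩ [|A−(9, 9)|²=26]]
4. A_y = 4  [[AB ⟂ BC ⇒ 5x-1y-36=0] ∩ [|A−(9, 9)|²=26]]
   so A = (8, 4)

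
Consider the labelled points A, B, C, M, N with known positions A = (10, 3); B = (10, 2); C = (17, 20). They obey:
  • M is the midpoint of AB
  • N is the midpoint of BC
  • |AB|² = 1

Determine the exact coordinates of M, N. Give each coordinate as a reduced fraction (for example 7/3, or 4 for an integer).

1. M_x = 10  [2·M = A+B = (10, 3)+(10, 2)]
2. M_y = 5/2  [2·M = A+B = (10, 3)+(10, 2)]
   so M = (10, 5/2)
3. N_x = 27/2  [2·N = B+C = (10, 2)+(17, 20)]
4. N_y = 11  [2·N = B+C = (10, 2)+(17, 20)]
   so N = (27/2, 11)

M = (10, 5/2)
N = (27/2, 11)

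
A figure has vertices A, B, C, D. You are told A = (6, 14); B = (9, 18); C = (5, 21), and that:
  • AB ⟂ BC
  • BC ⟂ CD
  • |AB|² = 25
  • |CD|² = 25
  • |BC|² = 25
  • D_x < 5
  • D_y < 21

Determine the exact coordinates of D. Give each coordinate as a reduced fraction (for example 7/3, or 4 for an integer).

1. D_x = 2  [[BC ⟂ CD ⇒ -4x+3y-43=0] ∩ [|D−(5, 21)|²=25]]
2. D_y = 17  [[BC ⟂ CD ⇒ -4x+3y-43=0] ∩ [|D−(5, 21)|²=25]]
   so D = (2, 17)

D = (2, 17)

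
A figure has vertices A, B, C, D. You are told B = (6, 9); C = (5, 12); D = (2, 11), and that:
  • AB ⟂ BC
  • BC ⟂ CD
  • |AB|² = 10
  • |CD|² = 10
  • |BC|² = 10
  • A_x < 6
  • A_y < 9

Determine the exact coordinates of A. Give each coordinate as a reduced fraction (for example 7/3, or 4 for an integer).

1. A_x = 3  [[AB ⟂ BC ⇒ 1x-3y+21=0] ∩ [|A−(6, 9)|²=10]]
2. A_y = 8  [[AB ⟂ BC ⇒ 1x-3y+21=0] ∩ [|A−(6, 9)|²=10]]
   so A = (3, 8)

A = (3, 8)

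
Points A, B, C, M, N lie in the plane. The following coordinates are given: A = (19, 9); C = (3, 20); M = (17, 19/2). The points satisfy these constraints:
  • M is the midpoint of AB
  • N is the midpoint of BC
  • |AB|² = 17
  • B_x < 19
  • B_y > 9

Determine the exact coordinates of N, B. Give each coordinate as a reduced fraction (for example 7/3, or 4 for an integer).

N = (9, 15)
B = (15, 10)

1. B_x = 15  [B = 2·M−A = 2·(17, 19/2)−(19, 9)]
2. B_y = 10  [B = 2·M−A = 2·(17, 19/2)−(19, 9)]
   so B = (15, 10)
3. N_x = 9  [2·N = B+C = (15, 10)+(3, 20)]
4. N_y = 15  [2·N = B+C = (15, 10)+(3, 20)]
   so N = (9, 15)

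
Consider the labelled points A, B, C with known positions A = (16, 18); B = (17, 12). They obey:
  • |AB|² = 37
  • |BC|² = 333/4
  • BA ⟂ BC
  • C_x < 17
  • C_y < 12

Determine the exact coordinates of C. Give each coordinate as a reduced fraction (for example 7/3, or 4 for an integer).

C = (8, 21/2)

1. C_x = 8  [[BA ⟂ BC ⇒ -1x+6y-55=0] ∩ [|C−(17, 12)|²=333/4]]
2. C_y = 21/2  [[BA ⟂ BC ⇒ -1x+6y-55=0] ∩ [|C−(17, 12)|²=333/4]]
   so C = (8, 21/2)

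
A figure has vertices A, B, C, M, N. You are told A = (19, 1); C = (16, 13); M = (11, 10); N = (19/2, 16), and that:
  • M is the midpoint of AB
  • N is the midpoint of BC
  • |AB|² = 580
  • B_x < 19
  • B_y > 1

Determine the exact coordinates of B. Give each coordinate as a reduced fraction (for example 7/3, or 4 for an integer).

B = (3, 19)

1. B_x = 3  [B = 2·M−A = 2·(11, 10)−(19, 1)]
2. B_y = 19  [B = 2·M−A = 2·(11, 10)−(19, 1)]
   so B = (3, 19)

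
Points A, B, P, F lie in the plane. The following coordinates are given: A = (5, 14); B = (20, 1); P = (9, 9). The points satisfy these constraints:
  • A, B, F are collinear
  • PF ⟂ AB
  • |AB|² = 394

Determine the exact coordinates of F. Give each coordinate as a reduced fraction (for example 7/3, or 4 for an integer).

F = (3845/394, 3891/394)

1. F_x = 3845/394  [[A, B, F are collinear ⇒ 13x+15y-275=0] ∩ [PF ⟂ AB ⇒ 15x-13y-18=0]]
2. F_y = 3891/394  [[A, B, F are collinear ⇒ 13x+15y-275=0] ∩ [PF ⟂ AB ⇒ 15x-13y-18=0]]
   so F = (3845/394, 3891/394)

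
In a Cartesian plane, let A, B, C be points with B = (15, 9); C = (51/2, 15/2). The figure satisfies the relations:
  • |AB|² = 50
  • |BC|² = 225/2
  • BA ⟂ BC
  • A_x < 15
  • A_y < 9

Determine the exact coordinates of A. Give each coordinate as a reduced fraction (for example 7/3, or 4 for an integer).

A = (14, 2)

1. A_x = 14  [[BA ⟂ BC ⇒ 21/2x-3/2y-144=0] ∩ [|A−(15, 9)|²=50]]
2. A_y = 2  [[BA ⟂ BC ⇒ 21/2x-3/2y-144=0] ∩ [|A−(15, 9)|²=50]]
   so A = (14, 2)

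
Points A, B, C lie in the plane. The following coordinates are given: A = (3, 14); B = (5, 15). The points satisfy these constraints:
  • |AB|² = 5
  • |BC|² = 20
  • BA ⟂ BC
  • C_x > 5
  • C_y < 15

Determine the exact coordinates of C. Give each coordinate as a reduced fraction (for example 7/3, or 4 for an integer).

C = (7, 11)

1. C_x = 7  [[BA ⟂ BC ⇒ -2x-1y+25=0] ∩ [|C−(5, 15)|²=20]]
2. C_y = 11  [[BA ⟂ BC ⇒ -2x-1y+25=0] ∩ [|C−(5, 15)|²=20]]
   so C = (7, 11)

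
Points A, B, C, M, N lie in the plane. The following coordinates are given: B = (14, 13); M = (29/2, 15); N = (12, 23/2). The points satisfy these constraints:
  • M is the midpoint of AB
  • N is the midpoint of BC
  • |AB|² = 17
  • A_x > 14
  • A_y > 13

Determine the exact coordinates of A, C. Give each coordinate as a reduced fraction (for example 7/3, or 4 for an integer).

A = (15, 17)
C = (10, 10)

1. A_x = 15  [A = 2·M−B = 2·(29/2, 15)−(14, 13)]
2. A_y = 17  [A = 2·M−B = 2·(29/2, 15)−(14, 13)]
   so A = (15, 17)
3. C_x = 10  [C = 2·N−B = 2·(12, 23/2)−(14, 13)]
4. C_y = 10  [C = 2·N−B = 2·(12, 23/2)−(14, 13)]
   so C = (10, 10)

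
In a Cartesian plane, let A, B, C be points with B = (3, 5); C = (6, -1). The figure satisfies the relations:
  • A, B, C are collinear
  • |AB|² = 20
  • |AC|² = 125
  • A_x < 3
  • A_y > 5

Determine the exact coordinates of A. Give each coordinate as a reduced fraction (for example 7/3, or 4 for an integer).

1. A_x = 1  [[A, B, C are collinear ⇒ 6x+3y-33=0] ∩ [|A−(3, 5)|²=20]]
2. A_y = 9  [[A, B, C are collinear ⇒ 6x+3y-33=0] ∩ [|A−(3, 5)|²=20]]
   so A = (1, 9)

A = (1, 9)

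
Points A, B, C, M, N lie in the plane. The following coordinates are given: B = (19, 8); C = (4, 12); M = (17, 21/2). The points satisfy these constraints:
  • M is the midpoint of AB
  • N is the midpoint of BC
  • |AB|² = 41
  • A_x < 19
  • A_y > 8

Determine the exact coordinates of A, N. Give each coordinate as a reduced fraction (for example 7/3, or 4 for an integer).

A = (15, 13)
N = (23/2, 10)

1. A_x = 15  [A = 2·M−B = 2·(17, 21/2)−(19, 8)]
2. A_y = 13  [A = 2·M−B = 2·(17, 21/2)−(19, 8)]
   so A = (15, 13)
3. N_x = 23/2  [2·N = B+C = (19, 8)+(4, 12)]
4. N_y = 10  [2·N = B+C = (19, 8)+(4, 12)]
   so N = (23/2, 10)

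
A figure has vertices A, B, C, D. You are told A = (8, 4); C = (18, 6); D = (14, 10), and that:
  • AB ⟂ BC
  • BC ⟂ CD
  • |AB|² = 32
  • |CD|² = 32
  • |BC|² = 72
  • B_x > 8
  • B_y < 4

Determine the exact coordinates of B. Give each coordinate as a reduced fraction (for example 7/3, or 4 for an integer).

B = (12, 0)

1. B_x = 12  [[BC ⟂ CD ⇒ 4x-4y-48=0] ∩ [|B−(8, 4)|²=32]]
2. B_y = 0  [[BC ⟂ CD ⇒ 4x-4y-48=0] ∩ [|B−(8, 4)|²=32]]
   so B = (12, 0)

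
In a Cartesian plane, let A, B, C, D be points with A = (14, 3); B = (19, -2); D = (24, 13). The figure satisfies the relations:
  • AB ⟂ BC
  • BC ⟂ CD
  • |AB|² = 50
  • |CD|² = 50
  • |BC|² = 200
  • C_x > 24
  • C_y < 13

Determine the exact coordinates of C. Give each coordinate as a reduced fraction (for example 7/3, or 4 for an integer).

C = (29, 8)

1. C_x = 29  [[AB ⟂ BC ⇒ 5x-5y-105=0] ∩ [|C−(24, 13)|²=50]]
2. C_y = 8  [[AB ⟂ BC ⇒ 5x-5y-105=0] ∩ [|C−(24, 13)|²=50]]
   so C = (29, 8)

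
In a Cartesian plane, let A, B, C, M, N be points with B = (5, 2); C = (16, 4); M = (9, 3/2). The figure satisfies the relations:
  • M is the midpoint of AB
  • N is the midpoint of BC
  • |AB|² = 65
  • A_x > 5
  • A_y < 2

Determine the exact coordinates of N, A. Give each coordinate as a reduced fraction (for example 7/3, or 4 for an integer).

1. A_x = 13  [A = 2·M−B = 2·(9, 3/2)−(5, 2)]
2. A_y = 1  [A = 2·M−B = 2·(9, 3/2)−(5, 2)]
   so A = (13, 1)
3. N_x = 21/2  [2·N = B+C = (5, 2)+(16, 4)]
4. N_y = 3  [2·N = B+C = (5, 2)+(16, 4)]
   so N = (21/2, 3)

N = (21/2, 3)
A = (13, 1)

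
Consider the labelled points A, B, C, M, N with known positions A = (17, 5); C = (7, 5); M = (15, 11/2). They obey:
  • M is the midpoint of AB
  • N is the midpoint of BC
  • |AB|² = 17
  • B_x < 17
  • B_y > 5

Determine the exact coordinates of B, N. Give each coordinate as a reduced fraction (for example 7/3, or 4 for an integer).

1. B_x = 13  [B = 2·M−A = 2·(15, 11/2)−(17, 5)]
2. B_y = 6  [B = 2·M−A = 2·(15, 11/2)−(17, 5)]
   so B = (13, 6)
3. N_x = 10  [2·N = B+C = (13, 6)+(7, 5)]
4. N_y = 11/2  [2·N = B+C = (13, 6)+(7, 5)]
   so N = (10, 11/2)

B = (13, 6)
N = (10, 11/2)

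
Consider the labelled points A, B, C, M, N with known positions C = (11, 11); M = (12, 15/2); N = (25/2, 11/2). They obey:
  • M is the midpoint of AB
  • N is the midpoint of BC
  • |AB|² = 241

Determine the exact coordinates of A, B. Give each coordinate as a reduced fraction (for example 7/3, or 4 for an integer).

A = (10, 15)
B = (14, 0)

1. B_x = 14  [B = 2·N−C = 2·(25/2, 11/2)−(11, 11)]
2. B_y = 0  [B = 2·N−C = 2·(25/2, 11/2)−(11, 11)]
   so B = (14, 0)
3. A_x = 10  [A = 2·M−B = 2·(12, 15/2)−(14, 0)]
4. A_y = 15  [A = 2·M−B = 2·(12, 15/2)−(14, 0)]
   so A = (10, 15)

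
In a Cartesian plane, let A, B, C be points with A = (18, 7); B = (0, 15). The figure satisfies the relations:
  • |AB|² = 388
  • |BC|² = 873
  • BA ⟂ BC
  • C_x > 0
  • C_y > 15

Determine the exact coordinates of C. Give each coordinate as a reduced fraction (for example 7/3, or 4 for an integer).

C = (12, 42)

1. C_x = 12  [[BA ⟂ BC ⇒ 18x-8y+120=0] ∩ [|C−(0, 15)|²=873]]
2. C_y = 42  [[BA ⟂ BC ⇒ 18x-8y+120=0] ∩ [|C−(0, 15)|²=873]]
   so C = (12, 42)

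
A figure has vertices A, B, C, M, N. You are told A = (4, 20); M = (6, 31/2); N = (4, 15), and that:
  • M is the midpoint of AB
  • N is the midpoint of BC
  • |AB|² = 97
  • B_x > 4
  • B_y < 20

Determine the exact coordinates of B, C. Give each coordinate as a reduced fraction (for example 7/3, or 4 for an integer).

1. B_x = 8  [B = 2·M−A = 2·(6, 31/2)−(4, 20)]
2. B_y = 11  [B = 2·M−A = 2·(6, 31/2)−(4, 20)]
   so B = (8, 11)
3. C_x = 0  [C = 2·N−B = 2·(4, 15)−(8, 11)]
4. C_y = 19  [C = 2·N−B = 2·(4, 15)−(8, 11)]
   so C = (0, 19)

B = (8, 11)
C = (0, 19)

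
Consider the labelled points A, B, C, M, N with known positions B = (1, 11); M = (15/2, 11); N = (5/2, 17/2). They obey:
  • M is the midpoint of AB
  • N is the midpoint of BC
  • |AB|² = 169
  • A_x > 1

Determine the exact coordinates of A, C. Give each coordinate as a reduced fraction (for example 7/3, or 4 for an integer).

A = (14, 11)
C = (4, 6)

1. A_x = 14  [A = 2·M−B = 2·(15/2, 11)−(1, 11)]
2. A_y = 11  [A = 2·M−B = 2·(15/2, 11)−(1, 11)]
   so A = (14, 11)
3. C_x = 4  [C = 2·N−B = 2·(5/2, 17/2)−(1, 11)]
4. C_y = 6  [C = 2·N−B = 2·(5/2, 17/2)−(1, 11)]
   so C = (4, 6)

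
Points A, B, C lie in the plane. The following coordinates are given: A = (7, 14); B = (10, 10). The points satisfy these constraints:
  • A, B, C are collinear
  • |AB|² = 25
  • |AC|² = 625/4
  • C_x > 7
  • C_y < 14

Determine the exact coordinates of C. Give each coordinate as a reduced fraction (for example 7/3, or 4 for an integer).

C = (29/2, 4)

1. C_x = 29/2  [[A, B, C are collinear ⇒ 4x+3y-70=0] ∩ [|C−(7, 14)|²=625/4]]
2. C_y = 4  [[A, B, C are collinear ⇒ 4x+3y-70=0] ∩ [|C−(7, 14)|²=625/4]]
   so C = (29/2, 4)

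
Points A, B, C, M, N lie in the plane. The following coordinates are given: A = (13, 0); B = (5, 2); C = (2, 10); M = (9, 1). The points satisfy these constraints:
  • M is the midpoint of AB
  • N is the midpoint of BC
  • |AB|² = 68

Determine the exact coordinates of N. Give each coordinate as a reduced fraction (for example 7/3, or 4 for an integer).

1. N_x = 7/2  [2·N = B+C = (5, 2)+(2, 10)]
2. N_y = 6  [2·N = B+C = (5, 2)+(2, 10)]
   so N = (7/2, 6)

N = (7/2, 6)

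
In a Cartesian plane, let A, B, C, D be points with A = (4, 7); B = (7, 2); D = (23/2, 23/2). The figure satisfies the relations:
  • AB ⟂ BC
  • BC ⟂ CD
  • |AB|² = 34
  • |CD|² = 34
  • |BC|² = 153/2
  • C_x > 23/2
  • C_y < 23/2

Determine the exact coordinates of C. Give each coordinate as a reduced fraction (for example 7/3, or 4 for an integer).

1. C_x = 29/2  [[AB ⟂ BC ⇒ 3x-5y-11=0] ∩ [|C−(23/2, 23/2)|²=34]]
2. C_y = 13/2  [[AB ⟂ BC ⇒ 3x-5y-11=0] ∩ [|C−(23/2, 23/2)|²=34]]
   so C = (29/2, 13/2)

C = (29/2, 13/2)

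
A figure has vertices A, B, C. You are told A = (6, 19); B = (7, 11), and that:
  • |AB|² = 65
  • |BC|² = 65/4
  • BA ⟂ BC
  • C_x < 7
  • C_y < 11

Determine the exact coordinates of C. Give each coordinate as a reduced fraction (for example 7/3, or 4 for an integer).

C = (3, 21/2)

1. C_x = 3  [[BA ⟂ BC ⇒ -1x+8y-81=0] ∩ [|C−(7, 11)|²=65/4]]
2. C_y = 21/2  [[BA ⟂ BC ⇒ -1x+8y-81=0] ∩ [|C−(7, 11)|²=65/4]]
   so C = (3, 21/2)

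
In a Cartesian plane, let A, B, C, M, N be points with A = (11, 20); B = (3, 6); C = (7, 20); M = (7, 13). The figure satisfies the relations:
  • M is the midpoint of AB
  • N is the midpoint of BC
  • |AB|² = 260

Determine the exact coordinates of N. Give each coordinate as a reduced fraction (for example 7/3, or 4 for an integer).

N = (5, 13)

1. N_x = 5  [2·N = B+C = (3, 6)+(7, 20)]
2. N_y = 13  [2·N = B+C = (3, 6)+(7, 20)]
   so N = (5, 13)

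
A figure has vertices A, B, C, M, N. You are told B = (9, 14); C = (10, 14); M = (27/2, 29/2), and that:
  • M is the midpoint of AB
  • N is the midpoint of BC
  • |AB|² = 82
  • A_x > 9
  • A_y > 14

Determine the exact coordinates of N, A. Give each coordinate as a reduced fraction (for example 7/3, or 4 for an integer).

1. A_x = 18  [A = 2·M−B = 2·(27/2, 29/2)−(9, 14)]
2. A_y = 15  [A = 2·M−B = 2·(27/2, 29/2)−(9, 14)]
   so A = (18, 15)
3. N_x = 19/2  [2·N = B+C = (9, 14)+(10, 14)]
4. N_y = 14  [2·N = B+C = (9, 14)+(10, 14)]
   so N = (19/2, 14)

N = (19/2, 14)
A = (18, 15)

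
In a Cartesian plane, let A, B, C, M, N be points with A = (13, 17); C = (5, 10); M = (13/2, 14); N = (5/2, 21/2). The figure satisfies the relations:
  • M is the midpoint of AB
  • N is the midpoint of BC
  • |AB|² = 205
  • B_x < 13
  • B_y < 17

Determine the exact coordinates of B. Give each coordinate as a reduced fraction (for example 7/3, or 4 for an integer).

B = (0, 11)

1. B_x = 0  [B = 2·M−A = 2·(13/2, 14)−(13, 17)]
2. B_y = 11  [B = 2·M−A = 2·(13/2, 14)−(13, 17)]
   so B = (0, 11)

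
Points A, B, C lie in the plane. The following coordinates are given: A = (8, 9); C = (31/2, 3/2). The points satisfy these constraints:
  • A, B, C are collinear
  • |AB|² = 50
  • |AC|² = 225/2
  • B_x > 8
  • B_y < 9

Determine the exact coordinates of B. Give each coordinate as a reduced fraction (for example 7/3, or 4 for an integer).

1. B_x = 13  [[A, B, C are collinear ⇒ -15/2x-15/2y+255/2=0] ∩ [|B−(8, 9)|²=50]]
2. B_y = 4  [[A, B, C are collinear ⇒ -15/2x-15/2y+255/2=0] ∩ [|B−(8, 9)|²=50]]
   so B = (13, 4)

B = (13, 4)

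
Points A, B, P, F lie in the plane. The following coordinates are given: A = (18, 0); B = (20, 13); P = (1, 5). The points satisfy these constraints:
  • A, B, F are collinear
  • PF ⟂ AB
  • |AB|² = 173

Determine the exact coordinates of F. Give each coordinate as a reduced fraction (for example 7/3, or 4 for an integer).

1. F_x = 3176/173  [[A, B, F are collinear ⇒ -13x+2y+234=0] ∩ [PF ⟂ AB ⇒ 2x+13y-67=0]]
2. F_y = 403/173  [[A, B, F are collinear ⇒ -13x+2y+234=0] ∩ [PF ⟂ AB ⇒ 2x+13y-67=0]]
   so F = (3176/173, 403/173)

F = (3176/173, 403/173)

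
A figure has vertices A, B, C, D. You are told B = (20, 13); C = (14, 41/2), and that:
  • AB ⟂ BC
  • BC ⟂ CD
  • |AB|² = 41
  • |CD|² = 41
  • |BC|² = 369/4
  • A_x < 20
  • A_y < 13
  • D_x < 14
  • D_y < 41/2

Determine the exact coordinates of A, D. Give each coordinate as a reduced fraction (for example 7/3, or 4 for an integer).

A = (15, 9)
D = (9, 33/2)

1. A_x = 15  [[AB ⟂ BC ⇒ 6x-15/2y-45/2=0] ∩ [|A−(20, 13)|²=41]]
2. A_y = 9  [[AB ⟂ BC ⇒ 6x-15/2y-45/2=0] ∩ [|A−(20, 13)|²=41]]
   so A = (15, 9)
3. D_x = 9  [[BC ⟂ CD ⇒ -6x+15/2y-279/4=0] ∩ [|D−(14, 41/2)|²=41]]
4. D_y = 33/2  [[BC ⟂ CD ⇒ -6x+15/2y-279/4=0] ∩ [|D−(14, 41/2)|²=41]]
   so D = (9, 33/2)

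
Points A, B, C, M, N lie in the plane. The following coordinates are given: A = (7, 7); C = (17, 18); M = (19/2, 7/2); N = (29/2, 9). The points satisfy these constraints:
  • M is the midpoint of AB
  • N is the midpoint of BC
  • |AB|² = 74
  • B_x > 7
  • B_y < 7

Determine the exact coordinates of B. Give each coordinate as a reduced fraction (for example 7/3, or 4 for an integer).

1. B_x = 12  [B = 2·M−A = 2·(19/2, 7/2)−(7, 7)]
2. B_y = 0  [B = 2·M−A = 2·(19/2, 7/2)−(7, 7)]
   so B = (12, 0)

B = (12, 0)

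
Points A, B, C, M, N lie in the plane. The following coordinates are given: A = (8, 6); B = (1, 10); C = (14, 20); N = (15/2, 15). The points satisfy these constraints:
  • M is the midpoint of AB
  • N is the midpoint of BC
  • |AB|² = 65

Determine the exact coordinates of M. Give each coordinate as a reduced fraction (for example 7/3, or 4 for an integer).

M = (9/2, 8)

1. M_x = 9/2  [2·M = A+B = (8, 6)+(1, 10)]
2. M_y = 8  [2·M = A+B = (8, 6)+(1, 10)]
   so M = (9/2, 8)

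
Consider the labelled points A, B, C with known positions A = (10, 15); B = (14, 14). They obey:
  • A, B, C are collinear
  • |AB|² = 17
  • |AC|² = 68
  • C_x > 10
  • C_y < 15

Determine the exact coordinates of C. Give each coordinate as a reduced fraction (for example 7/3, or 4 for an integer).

C = (18, 13)

1. C_x = 18  [[A, B, C are collinear ⇒ 1x+4y-70=0] ∩ [|C−(10, 15)|²=68]]
2. C_y = 13  [[A, B, C are collinear ⇒ 1x+4y-70=0] ∩ [|C−(10, 15)|²=68]]
   so C = (18, 13)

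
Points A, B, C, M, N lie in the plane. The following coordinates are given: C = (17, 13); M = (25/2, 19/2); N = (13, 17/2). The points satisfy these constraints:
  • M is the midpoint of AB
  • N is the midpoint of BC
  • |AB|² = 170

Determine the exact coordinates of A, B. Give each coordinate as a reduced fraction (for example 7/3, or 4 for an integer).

A = (16, 15)
B = (9, 4)

1. B_x = 9  [B = 2·N−C = 2·(13, 17/2)−(17, 13)]
2. B_y = 4  [B = 2·N−C = 2·(13, 17/2)−(17, 13)]
   so B = (9, 4)
3. A_x = 16  [A = 2·M−B = 2·(25/2, 19/2)−(9, 4)]
4. A_y = 15  [A = 2·M−B = 2·(25/2, 19/2)−(9, 4)]
   so A = (16, 15)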